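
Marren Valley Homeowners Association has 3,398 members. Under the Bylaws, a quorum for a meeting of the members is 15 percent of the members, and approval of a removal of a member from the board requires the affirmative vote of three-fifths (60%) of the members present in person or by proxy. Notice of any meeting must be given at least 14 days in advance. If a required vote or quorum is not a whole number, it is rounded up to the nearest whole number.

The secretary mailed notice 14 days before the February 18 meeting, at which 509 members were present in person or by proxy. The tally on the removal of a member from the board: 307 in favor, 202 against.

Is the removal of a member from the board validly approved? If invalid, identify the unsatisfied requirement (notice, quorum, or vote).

Invalid — quorum requirement not satisfied.

Notice: 14 days given; 14 required. Satisfied.
Quorum: 15% of 3,398 = 509.70, rounded up to 510; 509 present. Not satisfied.
Vote: requires three-fifths of those present (509); 3/5 of 509 = 305.40, rounded up to 306, so 306 needed; 307 in favor. Satisfied.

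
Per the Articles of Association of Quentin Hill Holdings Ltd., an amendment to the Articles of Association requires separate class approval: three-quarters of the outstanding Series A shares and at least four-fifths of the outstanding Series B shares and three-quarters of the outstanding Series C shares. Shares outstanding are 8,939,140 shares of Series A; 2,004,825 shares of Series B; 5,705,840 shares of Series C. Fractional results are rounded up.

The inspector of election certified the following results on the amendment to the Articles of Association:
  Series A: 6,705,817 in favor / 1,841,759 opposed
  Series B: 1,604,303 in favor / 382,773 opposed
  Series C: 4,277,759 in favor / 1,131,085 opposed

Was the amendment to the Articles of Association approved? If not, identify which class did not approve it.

Series A: 3/4 of 8939140 = 6704355; 6,704,355 required, 6,705,817 in favor — approved.
Series B: 4/5 of 2004825 = 1603860; 1,603,860 required, 1,604,303 in favor — approved.
Series C: 3/4 of 5705840 = 4279380; 4,279,380 required, 4,277,759 in favor — not approved.

Not approved — the Series C shares did not give the required vote.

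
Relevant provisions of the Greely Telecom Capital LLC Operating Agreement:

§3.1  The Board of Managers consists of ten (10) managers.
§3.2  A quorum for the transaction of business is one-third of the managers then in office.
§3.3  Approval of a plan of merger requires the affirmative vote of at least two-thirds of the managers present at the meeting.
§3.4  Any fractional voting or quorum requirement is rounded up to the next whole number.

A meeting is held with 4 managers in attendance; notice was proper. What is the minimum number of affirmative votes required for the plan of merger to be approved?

The plan of merger requires two-thirds of the managers present (4).
2/3 of 4 = 2.67, rounded up to 3.

3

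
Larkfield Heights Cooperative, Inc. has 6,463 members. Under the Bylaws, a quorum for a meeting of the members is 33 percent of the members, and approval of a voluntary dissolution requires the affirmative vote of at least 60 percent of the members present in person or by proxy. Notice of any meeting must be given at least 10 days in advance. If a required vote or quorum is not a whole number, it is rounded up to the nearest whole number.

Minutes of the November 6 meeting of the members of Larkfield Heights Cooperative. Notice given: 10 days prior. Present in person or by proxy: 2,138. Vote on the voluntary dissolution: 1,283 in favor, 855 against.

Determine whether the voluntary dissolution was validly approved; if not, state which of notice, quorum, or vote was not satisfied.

Valid — all requirements satisfied.

Notice: 10 days given; 10 required. Satisfied.
Quorum: 33% of 6,463 = 2,132.79, rounded up to 2,133; 2,138 present. Satisfied.
Vote: requires three-fifths of those present (2,138); 3/5 of 2138 = 1282.80, rounded up to 1283, so 1,283 needed; 1,283 in favor. Satisfied.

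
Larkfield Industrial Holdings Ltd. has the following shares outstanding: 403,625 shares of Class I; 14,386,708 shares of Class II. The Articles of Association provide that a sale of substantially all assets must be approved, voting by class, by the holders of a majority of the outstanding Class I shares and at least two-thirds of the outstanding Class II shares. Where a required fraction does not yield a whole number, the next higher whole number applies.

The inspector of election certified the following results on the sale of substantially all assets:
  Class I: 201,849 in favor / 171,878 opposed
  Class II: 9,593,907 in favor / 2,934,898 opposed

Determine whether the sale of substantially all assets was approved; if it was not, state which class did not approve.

Class I: a majority of 403625 is 201813; 201,813 required, 201,849 in favor — approved.
Class II: 2/3 of 14386708 = 9591138.67, rounded up to 9591139; 9,591,139 required, 9,593,907 in favor — approved.

Approved — every class gave the required vote.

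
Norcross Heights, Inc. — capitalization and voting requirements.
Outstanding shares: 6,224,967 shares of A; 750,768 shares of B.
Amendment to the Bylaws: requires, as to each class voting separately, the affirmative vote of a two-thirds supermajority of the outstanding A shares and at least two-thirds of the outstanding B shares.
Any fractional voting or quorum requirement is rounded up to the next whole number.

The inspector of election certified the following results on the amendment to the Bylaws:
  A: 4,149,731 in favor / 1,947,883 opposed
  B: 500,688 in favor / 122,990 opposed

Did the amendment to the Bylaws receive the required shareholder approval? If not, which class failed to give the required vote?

Not approved — the A shares did not give the required vote.

A: 2/3 of 6224967 = 4149978; 4,149,978 required, 4,149,731 in favor — not approved.
B: 2/3 of 750768 = 500512; 500,512 required, 500,688 in favor — approved.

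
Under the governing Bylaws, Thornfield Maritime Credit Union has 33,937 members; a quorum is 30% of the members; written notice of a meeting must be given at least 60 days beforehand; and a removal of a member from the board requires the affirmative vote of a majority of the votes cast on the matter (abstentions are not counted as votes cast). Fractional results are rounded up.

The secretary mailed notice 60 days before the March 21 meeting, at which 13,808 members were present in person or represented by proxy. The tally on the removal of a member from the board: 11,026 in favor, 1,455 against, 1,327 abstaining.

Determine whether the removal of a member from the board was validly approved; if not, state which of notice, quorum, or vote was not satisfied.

Valid — all requirements satisfied.

Notice: 60 days given; 60 required. Satisfied.
Quorum: 30% of 33,937 = 10,181.10, rounded up to 10,182; 13,808 present. Satisfied.
Vote: requires a majority of the votes cast (13,808 − 1,327 abstaining = 12,481); a majority of 12481 is 6241, so 6,241 needed; 11,026 in favor. Satisfied.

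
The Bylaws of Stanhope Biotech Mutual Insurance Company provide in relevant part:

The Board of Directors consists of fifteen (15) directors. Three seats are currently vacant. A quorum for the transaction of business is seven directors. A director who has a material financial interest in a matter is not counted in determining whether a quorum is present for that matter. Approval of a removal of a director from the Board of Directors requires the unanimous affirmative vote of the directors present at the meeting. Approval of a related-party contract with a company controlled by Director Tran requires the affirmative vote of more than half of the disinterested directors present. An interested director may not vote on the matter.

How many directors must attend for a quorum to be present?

7

The quorum is fixed at 7.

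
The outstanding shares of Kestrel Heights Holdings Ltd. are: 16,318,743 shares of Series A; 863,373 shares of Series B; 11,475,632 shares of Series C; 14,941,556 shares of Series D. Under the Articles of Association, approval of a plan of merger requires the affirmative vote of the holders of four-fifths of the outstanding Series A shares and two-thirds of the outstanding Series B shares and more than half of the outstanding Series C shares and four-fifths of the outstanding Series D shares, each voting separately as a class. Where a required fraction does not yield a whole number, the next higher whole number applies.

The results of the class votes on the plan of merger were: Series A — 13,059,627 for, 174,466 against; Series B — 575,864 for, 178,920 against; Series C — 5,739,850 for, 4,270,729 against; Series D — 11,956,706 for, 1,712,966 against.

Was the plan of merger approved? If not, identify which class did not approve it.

Approved — every class gave the required vote.

Series A: 4/5 of 16318743 = 13054994.40, rounded up to 13054995; 13,054,995 required, 13,059,627 in favor — approved.
Series B: 2/3 of 863373 = 575582; 575,582 required, 575,864 in favor — approved.
Series C: a majority of 11475632 is 5737817; 5,737,817 required, 5,739,850 in favor — approved.
Series D: 4/5 of 14941556 = 11953244.80, rounded up to 11953245; 11,953,245 required, 11,956,706 in favor — approved.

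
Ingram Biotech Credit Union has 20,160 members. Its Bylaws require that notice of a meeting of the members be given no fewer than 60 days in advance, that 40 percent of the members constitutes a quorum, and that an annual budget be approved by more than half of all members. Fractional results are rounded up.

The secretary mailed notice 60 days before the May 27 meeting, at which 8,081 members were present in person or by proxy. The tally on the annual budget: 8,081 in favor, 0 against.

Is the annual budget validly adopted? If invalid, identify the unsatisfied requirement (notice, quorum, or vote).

Invalid — vote requirement not satisfied.

Notice: 60 days given; 60 required. Satisfied.
Quorum: 40% of 20,160 = 8,064; 8,081 present. Satisfied.
Vote: requires a majority of all members (20,160); a majority of 20160 is 10081, so 10,081 needed; 8,081 in favor. Not satisfied.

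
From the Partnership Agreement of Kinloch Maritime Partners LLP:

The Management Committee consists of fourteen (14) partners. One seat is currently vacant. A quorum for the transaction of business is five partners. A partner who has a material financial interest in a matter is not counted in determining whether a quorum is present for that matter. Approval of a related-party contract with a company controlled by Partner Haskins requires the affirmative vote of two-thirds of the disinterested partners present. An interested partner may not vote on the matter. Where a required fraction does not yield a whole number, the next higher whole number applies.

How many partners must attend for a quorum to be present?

The quorum is fixed at 5.

5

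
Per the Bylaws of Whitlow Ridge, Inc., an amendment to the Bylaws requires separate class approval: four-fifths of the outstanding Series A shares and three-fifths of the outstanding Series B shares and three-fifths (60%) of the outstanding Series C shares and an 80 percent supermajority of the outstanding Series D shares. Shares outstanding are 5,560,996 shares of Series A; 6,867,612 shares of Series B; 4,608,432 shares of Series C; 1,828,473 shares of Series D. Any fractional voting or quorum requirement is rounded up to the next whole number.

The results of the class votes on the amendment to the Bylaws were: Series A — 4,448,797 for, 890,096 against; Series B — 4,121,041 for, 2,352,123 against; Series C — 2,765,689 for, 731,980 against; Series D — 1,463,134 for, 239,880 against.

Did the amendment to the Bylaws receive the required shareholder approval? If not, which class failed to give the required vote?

Series A: 4/5 of 5560996 = 4448796.80, rounded up to 4448797; 4,448,797 required, 4,448,797 in favor — approved.
Series B: 3/5 of 6867612 = 4120567.20, rounded up to 4120568; 4,120,568 required, 4,121,041 in favor — approved.
Series C: 3/5 of 4608432 = 2765059.20, rounded up to 2765060; 2,765,060 required, 2,765,689 in favor — approved.
Series D: 4/5 of 1828473 = 1462778.40, rounded up to 1462779; 1,462,779 required, 1,463,134 in favor — approved.

Approved — every class gave the required vote.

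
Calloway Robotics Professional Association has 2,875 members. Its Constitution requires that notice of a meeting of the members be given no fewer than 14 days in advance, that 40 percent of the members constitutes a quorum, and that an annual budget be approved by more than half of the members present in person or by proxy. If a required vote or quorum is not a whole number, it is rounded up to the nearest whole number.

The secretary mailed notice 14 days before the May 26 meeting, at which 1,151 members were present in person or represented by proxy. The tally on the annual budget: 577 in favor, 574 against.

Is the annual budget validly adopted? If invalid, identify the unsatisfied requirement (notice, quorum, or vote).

Valid — all requirements satisfied.

Notice: 14 days given; 14 required. Satisfied.
Quorum: 40% of 2,875 = 1,150; 1,151 present. Satisfied.
Vote: requires a majority of those present (1,151); a majority of 1151 is 576, so 576 needed; 577 in favor. Satisfied.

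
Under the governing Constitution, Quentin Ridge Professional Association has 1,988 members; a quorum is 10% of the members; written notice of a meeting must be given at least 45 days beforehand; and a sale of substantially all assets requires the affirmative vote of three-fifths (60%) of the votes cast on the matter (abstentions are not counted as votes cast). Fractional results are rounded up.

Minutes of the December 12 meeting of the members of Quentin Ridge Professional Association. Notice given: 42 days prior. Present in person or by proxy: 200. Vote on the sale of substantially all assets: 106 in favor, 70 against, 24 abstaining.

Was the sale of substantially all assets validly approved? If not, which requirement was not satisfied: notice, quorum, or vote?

Invalid — notice requirement not satisfied.

Notice: 42 days given; 45 required. Not satisfied.
Quorum: 10% of 1,988 = 198.80, rounded up to 199; 200 present. Satisfied.
Vote: requires three-fifths of the votes cast (200 − 24 abstaining = 176); 3/5 of 176 = 105.60, rounded up to 106, so 106 needed; 106 in favor. Satisfied.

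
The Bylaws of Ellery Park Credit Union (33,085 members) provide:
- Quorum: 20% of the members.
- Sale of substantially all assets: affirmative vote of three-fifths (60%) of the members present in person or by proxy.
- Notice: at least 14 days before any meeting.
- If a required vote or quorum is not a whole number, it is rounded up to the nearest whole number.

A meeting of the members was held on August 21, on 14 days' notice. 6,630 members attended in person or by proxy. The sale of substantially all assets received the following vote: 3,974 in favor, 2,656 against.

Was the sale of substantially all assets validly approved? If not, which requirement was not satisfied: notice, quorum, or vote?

Invalid — vote requirement not satisfied.

Notice: 14 days given; 14 required. Satisfied.
Quorum: 20% of 33,085 = 6,617; 6,630 present. Satisfied.
Vote: requires three-fifths of those present (6,630); 3/5 of 6630 = 3978, so 3,978 needed; 3,974 in favor. Not satisfied.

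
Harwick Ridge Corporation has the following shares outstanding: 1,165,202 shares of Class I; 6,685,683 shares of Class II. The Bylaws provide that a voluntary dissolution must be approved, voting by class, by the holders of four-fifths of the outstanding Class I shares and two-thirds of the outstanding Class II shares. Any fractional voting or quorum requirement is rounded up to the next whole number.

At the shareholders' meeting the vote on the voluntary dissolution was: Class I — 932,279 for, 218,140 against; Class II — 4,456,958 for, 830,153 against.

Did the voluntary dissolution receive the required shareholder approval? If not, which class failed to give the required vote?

Class I: 4/5 of 1165202 = 932161.60, rounded up to 932162; 932,162 required, 932,279 in favor — approved.
Class II: 2/3 of 6685683 = 4457122; 4,457,122 required, 4,456,958 in favor — not approved.

Not approved — the Class II shares did not give the required vote.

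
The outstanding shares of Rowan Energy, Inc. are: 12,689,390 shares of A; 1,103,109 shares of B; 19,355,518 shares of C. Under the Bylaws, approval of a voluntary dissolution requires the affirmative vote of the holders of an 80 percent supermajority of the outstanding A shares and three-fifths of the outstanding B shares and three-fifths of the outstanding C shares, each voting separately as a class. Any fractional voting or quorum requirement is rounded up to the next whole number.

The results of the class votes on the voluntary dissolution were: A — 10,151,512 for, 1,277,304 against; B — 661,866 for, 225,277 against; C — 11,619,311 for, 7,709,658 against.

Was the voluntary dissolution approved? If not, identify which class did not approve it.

Approved — every class gave the required vote.

A: 4/5 of 12689390 = 10151512; 10,151,512 required, 10,151,512 in favor — approved.
B: 3/5 of 1103109 = 661865.40, rounded up to 661866; 661,866 required, 661,866 in favor — approved.
C: 3/5 of 19355518 = 11613310.80, rounded up to 11613311; 11,613,311 required, 11,619,311 in favor — approved.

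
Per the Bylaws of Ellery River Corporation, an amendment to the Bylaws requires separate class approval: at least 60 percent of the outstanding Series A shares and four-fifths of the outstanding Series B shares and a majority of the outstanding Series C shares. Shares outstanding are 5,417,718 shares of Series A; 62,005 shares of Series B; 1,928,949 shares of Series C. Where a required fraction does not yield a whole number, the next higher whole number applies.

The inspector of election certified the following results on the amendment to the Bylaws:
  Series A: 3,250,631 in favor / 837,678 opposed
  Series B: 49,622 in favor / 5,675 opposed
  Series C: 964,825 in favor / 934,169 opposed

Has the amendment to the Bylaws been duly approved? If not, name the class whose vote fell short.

Series A: 3/5 of 5417718 = 3250630.80, rounded up to 3250631; 3,250,631 required, 3,250,631 in favor — approved.
Series B: 4/5 of 62005 = 49604; 49,604 required, 49,622 in favor — approved.
Series C: a majority of 1928949 is 964475; 964,475 required, 964,825 in favor — approved.

Approved — every class gave the required vote.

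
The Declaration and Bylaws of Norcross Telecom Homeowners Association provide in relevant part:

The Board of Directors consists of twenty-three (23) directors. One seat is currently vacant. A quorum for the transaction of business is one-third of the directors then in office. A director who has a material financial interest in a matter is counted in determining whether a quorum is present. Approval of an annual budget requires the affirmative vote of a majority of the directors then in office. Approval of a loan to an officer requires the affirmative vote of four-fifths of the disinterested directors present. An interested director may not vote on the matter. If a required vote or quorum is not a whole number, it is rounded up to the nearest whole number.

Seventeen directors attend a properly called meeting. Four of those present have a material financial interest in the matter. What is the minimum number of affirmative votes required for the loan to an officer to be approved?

11

The loan to an officer requires four-fifths of the disinterested directors present (17 − 4 = 13).
4/5 of 13 = 10.40, rounded up to 11.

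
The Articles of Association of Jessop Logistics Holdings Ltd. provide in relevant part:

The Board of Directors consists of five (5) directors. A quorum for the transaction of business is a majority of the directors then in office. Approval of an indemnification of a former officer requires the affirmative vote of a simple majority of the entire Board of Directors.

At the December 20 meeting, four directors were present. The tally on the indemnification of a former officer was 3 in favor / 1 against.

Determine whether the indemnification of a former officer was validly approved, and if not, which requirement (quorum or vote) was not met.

Quorum: 4 present; quorum is 3. Satisfied.
Vote: the indemnification of a former officer requires a majority of the entire Board of Directors (5). A majority of 5 is 3, so 3 affirmative votes are needed; 3 voted in favor. Satisfied.

Valid — all requirements satisfied.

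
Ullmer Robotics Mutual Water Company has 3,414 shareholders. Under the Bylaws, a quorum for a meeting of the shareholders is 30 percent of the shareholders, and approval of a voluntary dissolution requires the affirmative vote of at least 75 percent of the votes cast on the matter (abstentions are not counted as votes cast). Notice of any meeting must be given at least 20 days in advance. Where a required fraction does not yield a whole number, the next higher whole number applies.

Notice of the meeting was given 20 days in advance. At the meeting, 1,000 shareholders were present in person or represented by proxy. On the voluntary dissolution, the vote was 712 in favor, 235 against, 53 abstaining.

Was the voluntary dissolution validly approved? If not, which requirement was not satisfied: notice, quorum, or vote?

Invalid — quorum requirement not satisfied.

Notice: 20 days given; 20 required. Satisfied.
Quorum: 30% of 3,414 = 1,024.20, rounded up to 1,025; 1,000 present. Not satisfied.
Vote: requires three-fourths of the votes cast (1,000 − 53 abstaining = 947); 3/4 of 947 = 710.25, rounded up to 711, so 711 needed; 712 in favor. Satisfied.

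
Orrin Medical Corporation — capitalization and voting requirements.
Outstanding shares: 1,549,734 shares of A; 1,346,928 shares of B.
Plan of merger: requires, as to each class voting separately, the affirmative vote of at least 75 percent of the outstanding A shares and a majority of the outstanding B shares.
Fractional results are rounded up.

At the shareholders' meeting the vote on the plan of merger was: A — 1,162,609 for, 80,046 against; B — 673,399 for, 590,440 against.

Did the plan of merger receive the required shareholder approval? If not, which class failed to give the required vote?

A: 3/4 of 1549734 = 1162300.50, rounded up to 1162301; 1,162,301 required, 1,162,609 in favor — approved.
B: a majority of 1346928 is 673465; 673,465 required, 673,399 in favor — not approved.

Not approved — the B shares did not give the required vote.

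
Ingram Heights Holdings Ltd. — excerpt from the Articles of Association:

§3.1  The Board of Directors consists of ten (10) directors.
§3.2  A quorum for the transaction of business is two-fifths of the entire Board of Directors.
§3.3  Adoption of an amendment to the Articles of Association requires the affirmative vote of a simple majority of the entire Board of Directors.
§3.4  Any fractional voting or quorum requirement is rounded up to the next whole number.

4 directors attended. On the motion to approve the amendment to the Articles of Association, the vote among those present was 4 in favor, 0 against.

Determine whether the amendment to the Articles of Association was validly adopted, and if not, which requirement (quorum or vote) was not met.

Invalid — vote requirement not satisfied.

Quorum: 4 present; quorum is 4. Satisfied.
Vote: the amendment to the Articles of Association requires a majority of the entire Board of Directors (10). A majority of 10 is 6, so 6 affirmative votes are needed; 4 voted in favor. Not satisfied.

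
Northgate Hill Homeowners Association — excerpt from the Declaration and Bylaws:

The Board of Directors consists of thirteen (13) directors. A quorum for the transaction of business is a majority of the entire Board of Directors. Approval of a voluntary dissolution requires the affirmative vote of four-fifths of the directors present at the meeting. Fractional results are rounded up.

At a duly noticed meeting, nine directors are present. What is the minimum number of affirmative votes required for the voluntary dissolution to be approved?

8

The voluntary dissolution requires four-fifths of the directors present (9).
4/5 of 9 = 7.20, rounded up to 8.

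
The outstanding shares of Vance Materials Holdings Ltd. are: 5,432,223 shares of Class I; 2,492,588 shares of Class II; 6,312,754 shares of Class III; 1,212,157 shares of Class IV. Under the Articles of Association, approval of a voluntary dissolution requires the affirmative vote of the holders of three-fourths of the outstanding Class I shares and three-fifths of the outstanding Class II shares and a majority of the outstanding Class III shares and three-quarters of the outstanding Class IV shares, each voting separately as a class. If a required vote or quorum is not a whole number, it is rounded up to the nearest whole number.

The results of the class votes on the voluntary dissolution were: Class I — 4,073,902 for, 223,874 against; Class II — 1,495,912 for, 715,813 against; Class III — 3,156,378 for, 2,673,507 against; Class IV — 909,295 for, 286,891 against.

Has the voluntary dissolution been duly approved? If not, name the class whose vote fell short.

Not approved — the Class I shares did not give the required vote.

Class I: 3/4 of 5432223 = 4074167.25, rounded up to 4074168; 4,074,168 required, 4,073,902 in favor — not approved.
Class II: 3/5 of 2492588 = 1495552.80, rounded up to 1495553; 1,495,553 required, 1,495,912 in favor — approved.
Class III: a majority of 6312754 is 3156378; 3,156,378 required, 3,156,378 in favor — approved.
Class IV: 3/4 of 1212157 = 909117.75, rounded up to 909118; 909,118 required, 909,295 in favor — approved.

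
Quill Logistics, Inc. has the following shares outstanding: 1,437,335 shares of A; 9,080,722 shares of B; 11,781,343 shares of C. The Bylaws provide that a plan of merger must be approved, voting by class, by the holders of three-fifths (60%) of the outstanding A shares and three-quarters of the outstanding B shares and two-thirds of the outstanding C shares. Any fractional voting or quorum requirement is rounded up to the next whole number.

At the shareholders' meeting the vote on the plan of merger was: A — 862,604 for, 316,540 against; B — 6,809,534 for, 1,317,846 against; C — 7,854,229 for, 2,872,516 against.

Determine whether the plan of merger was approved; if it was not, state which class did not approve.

Not approved — the B shares did not give the required vote.

A: 3/5 of 1437335 = 862401; 862,401 required, 862,604 in favor — approved.
B: 3/4 of 9080722 = 6810541.50, rounded up to 6810542; 6,810,542 required, 6,809,534 in favor — not approved.
C: 2/3 of 11781343 = 7854228.67, rounded up to 7854229; 7,854,229 required, 7,854,229 in favor — approved.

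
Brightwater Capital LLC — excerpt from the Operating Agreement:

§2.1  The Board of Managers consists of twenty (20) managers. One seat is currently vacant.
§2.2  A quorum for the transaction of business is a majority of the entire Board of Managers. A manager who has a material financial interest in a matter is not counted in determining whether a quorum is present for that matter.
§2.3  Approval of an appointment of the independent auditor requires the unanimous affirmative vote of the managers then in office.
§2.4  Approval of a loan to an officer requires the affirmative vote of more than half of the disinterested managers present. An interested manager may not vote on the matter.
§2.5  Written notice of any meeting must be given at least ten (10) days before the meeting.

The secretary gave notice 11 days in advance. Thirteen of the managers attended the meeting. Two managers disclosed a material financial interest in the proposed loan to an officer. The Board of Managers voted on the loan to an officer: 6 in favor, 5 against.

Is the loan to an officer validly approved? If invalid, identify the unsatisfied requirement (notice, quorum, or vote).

Notice: 11 days given; 10 required (11 ≥ 10). Satisfied.
Quorum: 13 present, but the 2 interested managers do not count, leaving 11. Quorum is 11. Satisfied.
Vote: the loan to an officer requires a majority of the disinterested managers present (13 − 2 = 11). A majority of 11 is 6, so 6 affirmative votes are needed; 6 voted in favor. Satisfied.

Valid — all requirements satisfied.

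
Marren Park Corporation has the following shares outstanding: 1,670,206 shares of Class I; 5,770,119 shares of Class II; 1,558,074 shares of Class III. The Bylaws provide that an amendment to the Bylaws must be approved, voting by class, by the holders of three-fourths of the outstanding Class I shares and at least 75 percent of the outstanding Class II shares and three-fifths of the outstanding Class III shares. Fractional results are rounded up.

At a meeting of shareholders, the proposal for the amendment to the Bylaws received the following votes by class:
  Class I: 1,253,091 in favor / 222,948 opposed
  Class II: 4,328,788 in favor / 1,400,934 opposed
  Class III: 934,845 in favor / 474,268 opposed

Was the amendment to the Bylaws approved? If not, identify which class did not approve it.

Class I: 3/4 of 1670206 = 1252654.50, rounded up to 1252655; 1,252,655 required, 1,253,091 in favor — approved.
Class II: 3/4 of 5770119 = 4327589.25, rounded up to 4327590; 4,327,590 required, 4,328,788 in favor — approved.
Class III: 3/5 of 1558074 = 934844.40, rounded up to 934845; 934,845 required, 934,845 in favor — approved.

Approved — every class gave the required vote.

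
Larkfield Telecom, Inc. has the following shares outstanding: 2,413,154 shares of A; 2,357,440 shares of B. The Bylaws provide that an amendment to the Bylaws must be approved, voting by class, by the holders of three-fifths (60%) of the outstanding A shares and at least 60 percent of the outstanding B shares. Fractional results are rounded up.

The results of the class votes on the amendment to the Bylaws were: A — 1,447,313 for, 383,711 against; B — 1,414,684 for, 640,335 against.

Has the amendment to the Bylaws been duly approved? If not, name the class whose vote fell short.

A: 3/5 of 2413154 = 1447892.40, rounded up to 1447893; 1,447,893 required, 1,447,313 in favor — not approved.
B: 3/5 of 2357440 = 1414464; 1,414,464 required, 1,414,684 in favor — approved.

Not approved — the A shares did not give the required vote.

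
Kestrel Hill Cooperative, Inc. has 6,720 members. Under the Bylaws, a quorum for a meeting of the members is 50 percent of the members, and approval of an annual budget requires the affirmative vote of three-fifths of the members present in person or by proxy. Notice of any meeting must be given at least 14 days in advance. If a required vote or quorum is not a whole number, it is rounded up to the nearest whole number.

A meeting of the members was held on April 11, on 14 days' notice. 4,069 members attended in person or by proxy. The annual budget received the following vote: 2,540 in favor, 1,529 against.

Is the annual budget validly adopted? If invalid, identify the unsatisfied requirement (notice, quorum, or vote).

Notice: 14 days given; 14 required. Satisfied.
Quorum: 50% of 6,720 = 3,360; 4,069 present. Satisfied.
Vote: requires three-fifths of those present (4,069); 3/5 of 4069 = 2441.40, rounded up to 2442, so 2,442 needed; 2,540 in favor. Satisfied.

Valid — all requirements satisfied.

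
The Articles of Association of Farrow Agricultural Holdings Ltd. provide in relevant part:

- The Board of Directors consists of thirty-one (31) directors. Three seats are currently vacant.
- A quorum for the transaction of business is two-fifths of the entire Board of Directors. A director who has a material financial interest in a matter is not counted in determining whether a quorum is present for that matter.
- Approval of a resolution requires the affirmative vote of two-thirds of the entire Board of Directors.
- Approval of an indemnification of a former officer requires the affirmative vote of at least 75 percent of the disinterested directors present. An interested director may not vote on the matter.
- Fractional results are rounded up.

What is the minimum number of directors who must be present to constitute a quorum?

2/5 of 31 = 12.40, rounded up to 13.

13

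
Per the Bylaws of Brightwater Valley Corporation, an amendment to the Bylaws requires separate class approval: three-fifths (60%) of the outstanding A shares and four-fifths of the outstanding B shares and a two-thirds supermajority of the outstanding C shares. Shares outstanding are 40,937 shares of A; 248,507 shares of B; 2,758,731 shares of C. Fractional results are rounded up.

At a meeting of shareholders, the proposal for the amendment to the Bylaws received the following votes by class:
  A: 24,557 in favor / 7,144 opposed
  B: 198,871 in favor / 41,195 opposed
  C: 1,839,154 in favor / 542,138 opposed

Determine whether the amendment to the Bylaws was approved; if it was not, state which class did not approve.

A: 3/5 of 40937 = 24562.20, rounded up to 24563; 24,563 required, 24,557 in favor — not approved.
B: 4/5 of 248507 = 198805.60, rounded up to 198806; 198,806 required, 198,871 in favor — approved.
C: 2/3 of 2758731 = 1839154; 1,839,154 required, 1,839,154 in favor — approved.

Not approved — the A shares did not give the required vote.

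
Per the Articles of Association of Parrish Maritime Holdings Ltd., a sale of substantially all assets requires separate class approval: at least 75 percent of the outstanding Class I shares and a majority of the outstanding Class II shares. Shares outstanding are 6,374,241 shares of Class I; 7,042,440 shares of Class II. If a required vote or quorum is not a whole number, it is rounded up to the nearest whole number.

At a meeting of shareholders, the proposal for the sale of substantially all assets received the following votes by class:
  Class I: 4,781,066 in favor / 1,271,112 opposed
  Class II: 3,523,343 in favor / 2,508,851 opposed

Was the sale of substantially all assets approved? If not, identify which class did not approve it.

Class I: 3/4 of 6374241 = 4780680.75, rounded up to 4780681; 4,780,681 required, 4,781,066 in favor — approved.
Class II: a majority of 7042440 is 3521221; 3,521,221 required, 3,523,343 in favor — approved.

Approved — every class gave the required vote.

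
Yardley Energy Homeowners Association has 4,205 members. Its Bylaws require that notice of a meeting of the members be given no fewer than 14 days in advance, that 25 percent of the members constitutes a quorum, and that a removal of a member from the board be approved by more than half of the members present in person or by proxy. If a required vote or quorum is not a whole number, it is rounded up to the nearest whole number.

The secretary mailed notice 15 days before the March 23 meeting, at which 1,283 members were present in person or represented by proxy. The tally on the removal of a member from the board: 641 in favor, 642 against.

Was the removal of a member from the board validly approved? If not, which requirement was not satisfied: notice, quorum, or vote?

Invalid — vote requirement not satisfied.

Notice: 15 days given; 14 required. Satisfied.
Quorum: 25% of 4,205 = 1,051.25, rounded up to 1,052; 1,283 present. Satisfied.
Vote: requires a majority of those present (1,283); a majority of 1283 is 642, so 642 needed; 641 in favor. Not satisfied.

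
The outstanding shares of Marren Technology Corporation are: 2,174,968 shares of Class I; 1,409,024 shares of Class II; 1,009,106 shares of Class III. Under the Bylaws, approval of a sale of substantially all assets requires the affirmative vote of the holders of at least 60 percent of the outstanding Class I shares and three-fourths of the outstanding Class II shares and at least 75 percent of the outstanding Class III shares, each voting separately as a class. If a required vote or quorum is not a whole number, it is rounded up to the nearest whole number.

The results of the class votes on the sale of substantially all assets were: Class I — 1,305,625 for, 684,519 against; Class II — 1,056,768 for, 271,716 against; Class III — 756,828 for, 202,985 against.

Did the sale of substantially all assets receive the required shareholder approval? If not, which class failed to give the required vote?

Class I: 3/5 of 2174968 = 1304980.80, rounded up to 1304981; 1,304,981 required, 1,305,625 in favor — approved.
Class II: 3/4 of 1409024 = 1056768; 1,056,768 required, 1,056,768 in favor — approved.
Class III: 3/4 of 1009106 = 756829.50, rounded up to 756830; 756,830 required, 756,828 in favor — not approved.

Not approved — the Class III shares did not give the required vote.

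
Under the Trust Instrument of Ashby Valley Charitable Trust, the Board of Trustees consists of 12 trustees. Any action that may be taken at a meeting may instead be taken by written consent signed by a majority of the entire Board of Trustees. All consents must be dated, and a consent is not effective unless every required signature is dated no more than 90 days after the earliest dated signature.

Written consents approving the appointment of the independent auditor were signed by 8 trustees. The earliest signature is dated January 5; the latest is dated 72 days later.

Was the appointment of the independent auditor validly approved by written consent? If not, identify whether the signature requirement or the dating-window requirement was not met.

Effective — both the signature and dating-window requirements are satisfied.

Signatures required: a majority of 12 — a majority of 12 is 7, so 7 needed; 8 signed. Sufficient.
Dating window: the latest signature is 72 days after the earliest; the limit is 90 days. Within the window.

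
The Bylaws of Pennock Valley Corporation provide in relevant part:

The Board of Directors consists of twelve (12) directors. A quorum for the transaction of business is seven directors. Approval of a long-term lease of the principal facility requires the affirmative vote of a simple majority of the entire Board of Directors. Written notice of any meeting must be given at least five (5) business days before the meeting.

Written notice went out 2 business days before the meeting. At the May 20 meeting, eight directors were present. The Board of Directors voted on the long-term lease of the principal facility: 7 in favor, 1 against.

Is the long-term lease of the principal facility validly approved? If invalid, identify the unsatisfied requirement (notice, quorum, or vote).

Invalid — notice requirement not satisfied.

Notice: 2 business days given; 5 required (2 < 5). Not satisfied.
Quorum: 8 present; quorum is 7. Satisfied.
Vote: the long-term lease of the principal facility requires a majority of the entire Board of Directors (12). A majority of 12 is 7, so 7 affirmative votes are needed; 7 voted in favor. Satisfied.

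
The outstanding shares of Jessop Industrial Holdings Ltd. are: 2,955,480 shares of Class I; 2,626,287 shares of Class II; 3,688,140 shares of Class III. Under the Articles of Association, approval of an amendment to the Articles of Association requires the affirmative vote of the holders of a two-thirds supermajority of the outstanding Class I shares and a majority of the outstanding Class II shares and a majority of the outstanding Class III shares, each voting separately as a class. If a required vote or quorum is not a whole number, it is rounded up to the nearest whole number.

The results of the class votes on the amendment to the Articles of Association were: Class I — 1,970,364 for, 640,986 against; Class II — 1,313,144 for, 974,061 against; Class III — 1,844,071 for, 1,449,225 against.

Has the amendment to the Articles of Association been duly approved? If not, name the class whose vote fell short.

Class I: 2/3 of 2955480 = 1970320; 1,970,320 required, 1,970,364 in favor — approved.
Class II: a majority of 2626287 is 1313144; 1,313,144 required, 1,313,144 in favor — approved.
Class III: a majority of 3688140 is 1844071; 1,844,071 required, 1,844,071 in favor — approved.

Approved — every class gave the required vote.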